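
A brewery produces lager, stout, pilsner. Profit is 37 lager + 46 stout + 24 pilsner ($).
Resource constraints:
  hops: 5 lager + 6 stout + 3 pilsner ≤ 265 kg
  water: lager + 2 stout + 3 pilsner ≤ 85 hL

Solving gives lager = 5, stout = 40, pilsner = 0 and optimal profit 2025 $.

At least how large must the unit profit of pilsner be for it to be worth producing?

27

Both hops and water are binding at x*.
The binding rows give the dual system: 5·y_hops + 1·y_water = 37 and 6·y_hops + 2·y_water = 46.
→ y_hops = 7 and y_water = 2.
pilsner enters the basis when its profit ≥ yᵀa₃ = 7·3 + 2·3 = 27.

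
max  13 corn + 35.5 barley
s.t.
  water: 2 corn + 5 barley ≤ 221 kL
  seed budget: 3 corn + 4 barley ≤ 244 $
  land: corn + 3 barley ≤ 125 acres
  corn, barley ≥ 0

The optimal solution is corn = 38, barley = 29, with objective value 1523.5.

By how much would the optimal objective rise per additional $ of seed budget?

0

Binding: water and land. Non-binding: seed budget (14 unused).
Slack constraints have shadow price 0 (complementary slackness).
From A_Bᵀ y = c: 2·y_water + 1·y_land = 13; 5·y_water + 3·y_land = 35.5.
Solving: y_water = 3.5, y_land = 6.
Shadow price of seed budget = 0.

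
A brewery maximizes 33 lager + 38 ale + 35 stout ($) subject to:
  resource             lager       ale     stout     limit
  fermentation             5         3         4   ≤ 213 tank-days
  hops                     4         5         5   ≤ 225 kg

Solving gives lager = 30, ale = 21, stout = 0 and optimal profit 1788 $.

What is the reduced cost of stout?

Check each constraint at x*: fermentation 213/213 (tight); hops 225/225 (tight).
The binding rows give the dual system: 5·y_fermentation + 4·y_hops = 33 and 3·y_fermentation + 5·y_hops = 38.
This yields shadow prices y_fermentation = 1, y_hops = 7.
Reduced cost of stout: c₃ − yᵀa₃ = 35 − (1·4 + 7·5) = 35 − 39 = -4.

-4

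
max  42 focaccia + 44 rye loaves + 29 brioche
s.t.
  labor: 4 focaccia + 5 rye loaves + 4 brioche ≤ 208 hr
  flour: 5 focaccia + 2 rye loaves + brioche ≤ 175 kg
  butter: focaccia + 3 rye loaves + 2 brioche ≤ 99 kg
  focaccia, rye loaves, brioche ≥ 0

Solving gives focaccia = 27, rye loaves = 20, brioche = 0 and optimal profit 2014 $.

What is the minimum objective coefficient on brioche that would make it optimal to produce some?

Check each constraint at x*: labor 208/208 (tight); flour 175/175 (tight); butter 87/99 (slack 12).
Since butter is not tight, its dual is 0.
Dual feasibility on the basic columns requires 4·y_labor + 5·y_flour = 42, 5·y_labor + 2·y_flour = 44.
→ y_labor = 8 and y_flour = 2.
brioche enters the basis when its profit ≥ yᵀa₃ = 8·4 + 2·1 = 34.

34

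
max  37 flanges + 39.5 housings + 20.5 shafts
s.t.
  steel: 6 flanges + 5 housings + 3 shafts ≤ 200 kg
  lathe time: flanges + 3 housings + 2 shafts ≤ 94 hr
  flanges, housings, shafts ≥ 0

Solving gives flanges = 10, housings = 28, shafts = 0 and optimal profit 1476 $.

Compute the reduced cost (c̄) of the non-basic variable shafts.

Both steel and lathe time are binding at x*.
Dual feasibility on the basic columns requires 6·y_steel + 1·y_lathe time = 37, 5·y_steel + 3·y_lathe time = 39.5.
This yields shadow prices y_steel = 5.5, y_lathe time = 4.
Reduced cost of shafts: c₃ − yᵀa₃ = 20.5 − (5.5·3 + 4·2) = 20.5 − 24.5 = -4.

-4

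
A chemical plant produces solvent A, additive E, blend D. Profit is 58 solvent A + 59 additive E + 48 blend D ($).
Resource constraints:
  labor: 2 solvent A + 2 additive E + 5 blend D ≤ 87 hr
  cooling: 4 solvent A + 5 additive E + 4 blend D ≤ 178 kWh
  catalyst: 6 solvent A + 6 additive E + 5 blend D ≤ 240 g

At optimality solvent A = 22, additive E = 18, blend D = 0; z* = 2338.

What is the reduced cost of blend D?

Check each constraint at x*: labor 80/87 (slack 7); cooling 178/178 (tight); catalyst 240/240 (tight).
Slack constraints have shadow price 0 (complementary slackness).
Dual feasibility on the basic columns requires 4·y_cooling + 6·y_catalyst = 58, 5·y_cooling + 6·y_catalyst = 59.
This yields shadow prices y_cooling = 1, y_catalyst = 9.
Reduced cost of blend D: c₃ − yᵀa₃ = 48 − (1·4 + 9·5) = 48 − 49 = -1.

-1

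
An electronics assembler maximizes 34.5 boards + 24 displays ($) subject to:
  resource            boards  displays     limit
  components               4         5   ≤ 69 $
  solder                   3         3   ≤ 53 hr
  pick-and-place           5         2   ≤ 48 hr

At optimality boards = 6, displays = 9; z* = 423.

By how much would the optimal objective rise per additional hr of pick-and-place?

4.5

At the optimum: components uses 69 of 69 (binding); solder uses 45 of 53 (slack = 8); pick-and-place uses 48 of 48 (binding).
By complementary slackness, y = 0 for the non-binding constraint.
The binding rows give the dual system: 4·y_components + 5·y_pick-and-place = 34.5 and 5·y_components + 2·y_pick-and-place = 24.
Solving: y_components = 3, y_pick-and-place = 4.5.
Shadow price of pick-and-place = 4.5.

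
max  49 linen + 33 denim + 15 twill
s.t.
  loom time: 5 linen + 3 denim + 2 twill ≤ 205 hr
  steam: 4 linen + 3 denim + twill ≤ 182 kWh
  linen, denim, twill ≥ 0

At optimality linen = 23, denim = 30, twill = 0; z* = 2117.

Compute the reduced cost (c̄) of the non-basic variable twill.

Check each constraint at x*: loom time 205/205 (tight); steam 182/182 (tight).
The binding rows give the dual system: 5·y_loom time + 4·y_steam = 49 and 3·y_loom time + 3·y_steam = 33.
Solving: y_loom time = 5, y_steam = 6.
Reduced cost of twill: c₃ − yᵀa₃ = 15 − (5·2 + 6·1) = 15 − 16 = -1.

-1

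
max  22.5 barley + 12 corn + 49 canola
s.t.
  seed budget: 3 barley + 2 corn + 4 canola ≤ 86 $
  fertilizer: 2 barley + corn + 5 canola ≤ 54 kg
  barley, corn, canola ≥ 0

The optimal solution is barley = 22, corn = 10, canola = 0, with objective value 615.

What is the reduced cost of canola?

Check each constraint at x*: seed budget 86/86 (tight); fertilizer 54/54 (tight).
The binding rows give the dual system: 3·y_seed budget + 2·y_fertilizer = 22.5 and 2·y_seed budget + 1·y_fertilizer = 12.
Solving: y_seed budget = 1.5, y_fertilizer = 9.
Reduced cost of canola: c₃ − yᵀa₃ = 49 − (1.5·4 + 9·5) = 49 − 51 = -2.

-2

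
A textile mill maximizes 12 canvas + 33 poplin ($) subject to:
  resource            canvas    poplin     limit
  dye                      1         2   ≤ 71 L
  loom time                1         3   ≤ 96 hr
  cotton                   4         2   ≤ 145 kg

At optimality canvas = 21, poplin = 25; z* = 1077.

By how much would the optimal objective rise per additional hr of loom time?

Check each constraint at x*: dye 71/71 (tight); loom time 96/96 (tight); cotton 134/145 (slack 11).
Slack constraints have shadow price 0 (complementary slackness).
From A_Bᵀ y = c: 1·y_dye + 1·y_loom time = 12; 2·y_dye + 3·y_loom time = 33.
→ y_dye = 3 and y_loom time = 9.
Shadow price of loom time = 9.

9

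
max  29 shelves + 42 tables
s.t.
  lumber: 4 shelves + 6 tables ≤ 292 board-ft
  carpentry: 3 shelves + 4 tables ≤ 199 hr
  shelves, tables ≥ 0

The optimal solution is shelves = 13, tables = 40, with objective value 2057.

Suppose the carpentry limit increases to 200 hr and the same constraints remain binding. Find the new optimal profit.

At the optimum: lumber uses 292 of 292 (binding); carpentry uses 199 of 199 (binding).
Dual feasibility on the basic columns requires 4·y_lumber + 3·y_carpentry = 29, 6·y_lumber + 4·y_carpentry = 42.
→ y_lumber = 5 and y_carpentry = 3.
Δz = y_carpentry·Δb = 3 × (1) = 3, so new z* = 2057 + 3 = 2060.

2060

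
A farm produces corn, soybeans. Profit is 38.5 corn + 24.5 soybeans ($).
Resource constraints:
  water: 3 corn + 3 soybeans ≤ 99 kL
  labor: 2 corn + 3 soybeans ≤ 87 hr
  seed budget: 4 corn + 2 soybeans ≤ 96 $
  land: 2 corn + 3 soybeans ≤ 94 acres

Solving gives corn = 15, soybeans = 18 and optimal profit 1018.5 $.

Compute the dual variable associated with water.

3.5

Binding: water and seed budget. Non-binding: labor (3 unused), land (10 unused).
Since labor, land are not tight, their duals are 0.
The binding rows give the dual system: 3·y_water + 4·y_seed budget = 38.5 and 3·y_water + 2·y_seed budget = 24.5.
Solving: y_water = 3.5, y_seed budget = 7.
Shadow price of water = 3.5.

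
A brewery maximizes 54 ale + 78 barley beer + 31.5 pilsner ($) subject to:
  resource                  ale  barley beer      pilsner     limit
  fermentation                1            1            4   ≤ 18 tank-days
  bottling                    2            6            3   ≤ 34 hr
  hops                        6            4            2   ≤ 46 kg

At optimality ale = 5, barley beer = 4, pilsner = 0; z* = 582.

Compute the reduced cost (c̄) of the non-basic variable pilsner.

-7.5

Check each constraint at x*: fermentation 9/18 (slack 9); bottling 34/34 (tight); hops 46/46 (tight).
By complementary slackness, y = 0 for the non-binding constraint.
From A_Bᵀ y = c: 2·y_bottling + 6·y_hops = 54; 6·y_bottling + 4·y_hops = 78.
Solving: y_bottling = 9, y_hops = 6.
Reduced cost of pilsner: c₃ − yᵀa₃ = 31.5 − (9·3 + 6·2) = 31.5 − 39 = -7.5.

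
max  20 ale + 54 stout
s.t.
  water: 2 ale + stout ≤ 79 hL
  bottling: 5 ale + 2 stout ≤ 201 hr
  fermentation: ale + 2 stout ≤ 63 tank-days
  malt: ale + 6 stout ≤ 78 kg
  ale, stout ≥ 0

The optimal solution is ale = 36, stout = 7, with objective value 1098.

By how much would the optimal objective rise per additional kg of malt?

8

Check each constraint at x*: water 79/79 (tight); bottling 194/201 (slack 7); fermentation 50/63 (slack 13); malt 78/78 (tight).
By complementary slackness, y = 0 for the non-binding constraints.
From A_Bᵀ y = c: 2·y_water + 1·y_malt = 20; 1·y_water + 6·y_malt = 54.
→ y_water = 6 and y_malt = 8.
Shadow price of malt = 8.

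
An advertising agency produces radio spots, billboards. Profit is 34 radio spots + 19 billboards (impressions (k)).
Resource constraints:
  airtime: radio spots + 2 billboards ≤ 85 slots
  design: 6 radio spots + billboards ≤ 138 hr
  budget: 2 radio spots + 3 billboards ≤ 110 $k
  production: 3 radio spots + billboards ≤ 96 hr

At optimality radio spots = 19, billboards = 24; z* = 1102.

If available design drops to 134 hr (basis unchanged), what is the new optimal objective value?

1086

Binding: design and budget. Non-binding: airtime (18 unused), production (15 unused).
Since airtime, production are not tight, their duals are 0.
The binding rows give the dual system: 6·y_design + 2·y_budget = 34 and 1·y_design + 3·y_budget = 19.
This yields shadow prices y_design = 4, y_budget = 5.
Δz = y_design·Δb = 4 × (-4) = -16, so new z* = 1102 − 16 = 1086.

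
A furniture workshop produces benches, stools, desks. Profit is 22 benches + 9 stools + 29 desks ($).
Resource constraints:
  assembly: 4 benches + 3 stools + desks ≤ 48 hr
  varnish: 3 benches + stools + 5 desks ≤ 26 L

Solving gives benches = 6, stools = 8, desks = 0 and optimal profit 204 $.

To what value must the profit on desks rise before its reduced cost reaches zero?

At the optimum: assembly uses 48 of 48 (binding); varnish uses 26 of 26 (binding).
From A_Bᵀ y = c: 4·y_assembly + 3·y_varnish = 22; 3·y_assembly + 1·y_varnish = 9.
This yields shadow prices y_assembly = 1, y_varnish = 6.
desks enters the basis when its profit ≥ yᵀa₃ = 1·1 + 6·5 = 31.

31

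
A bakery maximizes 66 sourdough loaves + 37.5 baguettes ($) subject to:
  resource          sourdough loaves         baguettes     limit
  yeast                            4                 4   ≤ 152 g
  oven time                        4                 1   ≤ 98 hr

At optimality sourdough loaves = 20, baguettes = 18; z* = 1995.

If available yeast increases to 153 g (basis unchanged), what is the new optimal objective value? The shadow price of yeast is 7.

2002

Δb = 1, so new z* = 1995 + (7)·(1) = 1995 + 7 = 2002.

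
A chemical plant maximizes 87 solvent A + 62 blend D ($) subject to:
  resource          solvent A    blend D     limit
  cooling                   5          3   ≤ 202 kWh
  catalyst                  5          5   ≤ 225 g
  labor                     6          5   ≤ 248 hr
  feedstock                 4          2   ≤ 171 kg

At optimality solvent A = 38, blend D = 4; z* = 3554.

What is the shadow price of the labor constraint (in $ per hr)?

7

At the optimum: cooling uses 202 of 202 (binding); catalyst uses 210 of 225 (slack = 15); labor uses 248 of 248 (binding); feedstock uses 160 of 171 (slack = 11).
By complementary slackness, y = 0 for the non-binding constraints.
The binding rows give the dual system: 5·y_cooling + 6·y_labor = 87 and 3·y_cooling + 5·y_labor = 62.
This yields shadow prices y_cooling = 9, y_labor = 7.
Shadow price of labor = 7.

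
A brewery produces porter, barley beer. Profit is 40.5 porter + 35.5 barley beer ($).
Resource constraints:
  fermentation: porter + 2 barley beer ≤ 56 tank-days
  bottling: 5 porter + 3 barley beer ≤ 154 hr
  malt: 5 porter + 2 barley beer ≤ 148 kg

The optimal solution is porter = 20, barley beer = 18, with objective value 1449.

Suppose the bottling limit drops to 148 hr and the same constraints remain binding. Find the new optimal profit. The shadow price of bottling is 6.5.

Δb = -6, so new z* = 1449 + (6.5)·(-6) = 1449 − 39 = 1410.

1410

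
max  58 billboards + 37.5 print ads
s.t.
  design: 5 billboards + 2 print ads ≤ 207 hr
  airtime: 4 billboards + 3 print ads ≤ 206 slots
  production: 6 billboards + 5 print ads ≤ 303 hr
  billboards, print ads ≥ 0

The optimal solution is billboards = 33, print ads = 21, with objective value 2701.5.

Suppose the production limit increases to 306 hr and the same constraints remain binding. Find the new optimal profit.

2718

At the optimum: design uses 207 of 207 (binding); airtime uses 195 of 206 (slack = 11); production uses 303 of 303 (binding).
Slack constraints have shadow price 0 (complementary slackness).
The binding rows give the dual system: 5·y_design + 6·y_production = 58 and 2·y_design + 5·y_production = 37.5.
This yields shadow prices y_design = 5, y_production = 5.5.
Δz = y_production·Δb = 5.5 × (3) = 16.5, so new z* = 2701.5 + 16.5 = 2718.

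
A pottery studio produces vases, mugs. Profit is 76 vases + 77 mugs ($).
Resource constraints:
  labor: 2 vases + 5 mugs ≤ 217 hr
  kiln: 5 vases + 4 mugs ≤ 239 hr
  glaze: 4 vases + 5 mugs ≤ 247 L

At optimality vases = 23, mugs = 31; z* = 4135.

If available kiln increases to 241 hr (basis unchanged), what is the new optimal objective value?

At the optimum: labor uses 201 of 217 (slack = 16); kiln uses 239 of 239 (binding); glaze uses 247 of 247 (binding).
Since labor is not tight, its dual is 0.
From A_Bᵀ y = c: 5·y_kiln + 4·y_glaze = 76; 4·y_kiln + 5·y_glaze = 77.
Solving: y_kiln = 8, y_glaze = 9.
Δz = y_kiln·Δb = 8 × (2) = 16, so new z* = 4135 + 16 = 4151.

4151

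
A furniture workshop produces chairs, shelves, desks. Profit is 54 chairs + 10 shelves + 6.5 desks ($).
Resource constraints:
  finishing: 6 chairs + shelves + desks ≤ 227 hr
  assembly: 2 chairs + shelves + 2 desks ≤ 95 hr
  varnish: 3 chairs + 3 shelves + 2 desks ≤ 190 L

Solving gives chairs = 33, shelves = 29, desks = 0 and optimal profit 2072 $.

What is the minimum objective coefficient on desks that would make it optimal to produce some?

11.5

Check each constraint at x*: finishing 227/227 (tight); assembly 95/95 (tight); varnish 186/190 (slack 4).
Slack constraints have shadow price 0 (complementary slackness).
The binding rows give the dual system: 6·y_finishing + 2·y_assembly = 54 and 1·y_finishing + 1·y_assembly = 10.
→ y_finishing = 8.5 and y_assembly = 1.5.
desks enters the basis when its profit ≥ yᵀa₃ = 8.5·1 + 1.5·2 = 11.5.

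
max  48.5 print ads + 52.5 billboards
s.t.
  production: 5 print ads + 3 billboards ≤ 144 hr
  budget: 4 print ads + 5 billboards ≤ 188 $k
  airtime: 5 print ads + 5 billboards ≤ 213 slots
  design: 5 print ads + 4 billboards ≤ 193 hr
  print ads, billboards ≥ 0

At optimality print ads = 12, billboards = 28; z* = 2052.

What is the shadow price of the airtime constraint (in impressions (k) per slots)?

Binding: production and budget. Non-binding: airtime (13 unused), design (21 unused).
Since airtime, design are not tight, their duals are 0.
Dual feasibility on the basic columns requires 5·y_production + 4·y_budget = 48.5, 3·y_production + 5·y_budget = 52.5.
Solving: y_production = 2.5, y_budget = 9.
Shadow price of airtime = 0.

0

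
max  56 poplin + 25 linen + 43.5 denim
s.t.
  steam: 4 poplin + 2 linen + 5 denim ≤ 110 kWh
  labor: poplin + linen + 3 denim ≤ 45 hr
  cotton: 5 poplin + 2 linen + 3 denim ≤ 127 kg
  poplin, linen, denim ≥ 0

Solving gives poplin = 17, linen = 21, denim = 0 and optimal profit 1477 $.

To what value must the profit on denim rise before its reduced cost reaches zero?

50.5

Check each constraint at x*: steam 110/110 (tight); labor 38/45 (slack 7); cotton 127/127 (tight).
Slack constraints have shadow price 0 (complementary slackness).
The binding rows give the dual system: 4·y_steam + 5·y_cotton = 56 and 2·y_steam + 2·y_cotton = 25.
→ y_steam = 6.5 and y_cotton = 6.
denim enters the basis when its profit ≥ yᵀa₃ = 6.5·5 + 6·3 = 50.5.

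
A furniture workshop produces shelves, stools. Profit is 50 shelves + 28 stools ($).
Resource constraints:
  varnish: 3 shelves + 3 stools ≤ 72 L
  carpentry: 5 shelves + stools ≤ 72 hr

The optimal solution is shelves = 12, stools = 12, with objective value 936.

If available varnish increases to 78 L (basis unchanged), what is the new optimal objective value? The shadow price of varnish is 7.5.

981

Δb = 6, so new z* = 936 + (7.5)·(6) = 936 + 45 = 981.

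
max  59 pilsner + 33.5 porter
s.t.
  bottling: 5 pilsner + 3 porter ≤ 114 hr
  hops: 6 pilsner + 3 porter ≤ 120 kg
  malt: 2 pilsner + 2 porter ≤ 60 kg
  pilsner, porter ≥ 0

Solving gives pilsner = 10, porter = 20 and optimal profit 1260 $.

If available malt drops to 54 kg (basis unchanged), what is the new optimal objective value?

1236

Binding: hops and malt. Non-binding: bottling (4 unused).
By complementary slackness, y = 0 for the non-binding constraint.
Dual feasibility on the basic columns requires 6·y_hops + 2·y_malt = 59, 3·y_hops + 2·y_malt = 33.5.
→ y_hops = 8.5 and y_malt = 4.
Δz = y_malt·Δb = 4 × (-6) = -24, so new z* = 1260 − 24 = 1236.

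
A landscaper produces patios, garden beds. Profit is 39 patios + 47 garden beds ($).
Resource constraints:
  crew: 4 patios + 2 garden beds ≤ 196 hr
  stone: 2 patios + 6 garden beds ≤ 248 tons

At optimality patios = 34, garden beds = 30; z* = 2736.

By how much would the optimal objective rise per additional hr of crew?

At the optimum: crew uses 196 of 196 (binding); stone uses 248 of 248 (binding).
From A_Bᵀ y = c: 4·y_crew + 2·y_stone = 39; 2·y_crew + 6·y_stone = 47.
→ y_crew = 7 and y_stone = 5.5.
Shadow price of crew = 7.

7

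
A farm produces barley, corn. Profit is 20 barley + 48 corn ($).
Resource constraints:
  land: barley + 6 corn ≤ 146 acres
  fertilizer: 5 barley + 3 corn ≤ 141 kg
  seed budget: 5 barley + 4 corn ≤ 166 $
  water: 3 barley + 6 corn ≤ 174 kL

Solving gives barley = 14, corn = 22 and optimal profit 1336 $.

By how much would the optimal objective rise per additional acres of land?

At the optimum: land uses 146 of 146 (binding); fertilizer uses 136 of 141 (slack = 5); seed budget uses 158 of 166 (slack = 8); water uses 174 of 174 (binding).
By complementary slackness, y = 0 for the non-binding constraints.
Dual feasibility on the basic columns requires 1·y_land + 3·y_water = 20, 6·y_land + 6·y_water = 48.
Solving: y_land = 2, y_water = 6.
Shadow price of land = 2.

2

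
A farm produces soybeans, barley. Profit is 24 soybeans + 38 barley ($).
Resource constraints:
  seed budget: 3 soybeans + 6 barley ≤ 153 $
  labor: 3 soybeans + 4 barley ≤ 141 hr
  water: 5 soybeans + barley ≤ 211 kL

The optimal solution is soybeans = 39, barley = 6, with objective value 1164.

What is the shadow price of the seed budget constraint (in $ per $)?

3

At the optimum: seed budget uses 153 of 153 (binding); labor uses 141 of 141 (binding); water uses 201 of 211 (slack = 10).
Since water is not tight, its dual is 0.
The binding rows give the dual system: 3·y_seed budget + 3·y_labor = 24 and 6·y_seed budget + 4·y_labor = 38.
Solving: y_seed budget = 3, y_labor = 5.
Shadow price of seed budget = 3.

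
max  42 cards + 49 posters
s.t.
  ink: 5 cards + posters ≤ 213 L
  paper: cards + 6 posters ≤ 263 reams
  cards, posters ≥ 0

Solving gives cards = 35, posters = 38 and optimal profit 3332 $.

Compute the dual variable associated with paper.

Both ink and paper are binding at x*.
The binding rows give the dual system: 5·y_ink + 1·y_paper = 42 and 1·y_ink + 6·y_paper = 49.
This yields shadow prices y_ink = 7, y_paper = 7.
Shadow price of paper = 7.

7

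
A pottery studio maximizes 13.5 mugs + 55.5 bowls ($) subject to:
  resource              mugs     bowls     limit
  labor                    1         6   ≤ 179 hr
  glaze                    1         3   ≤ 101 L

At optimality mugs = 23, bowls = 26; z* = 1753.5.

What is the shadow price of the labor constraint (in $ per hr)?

Check each constraint at x*: labor 179/179 (tight); glaze 101/101 (tight).
From A_Bᵀ y = c: 1·y_labor + 1·y_glaze = 13.5; 6·y_labor + 3·y_glaze = 55.5.
This yields shadow prices y_labor = 5, y_glaze = 8.5.
Shadow price of labor = 5.

5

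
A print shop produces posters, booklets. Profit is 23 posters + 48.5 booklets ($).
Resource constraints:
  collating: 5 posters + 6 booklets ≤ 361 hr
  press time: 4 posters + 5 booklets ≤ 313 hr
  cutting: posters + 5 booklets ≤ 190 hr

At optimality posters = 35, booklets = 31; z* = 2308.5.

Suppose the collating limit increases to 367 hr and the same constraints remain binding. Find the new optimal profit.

2329.5

Check each constraint at x*: collating 361/361 (tight); press time 295/313 (slack 18); cutting 190/190 (tight).
By complementary slackness, y = 0 for the non-binding constraint.
From A_Bᵀ y = c: 5·y_collating + 1·y_cutting = 23; 6·y_collating + 5·y_cutting = 48.5.
→ y_collating = 3.5 and y_cutting = 5.5.
Δz = y_collating·Δb = 3.5 × (6) = 21, so new z* = 2308.5 + 21 = 2329.5.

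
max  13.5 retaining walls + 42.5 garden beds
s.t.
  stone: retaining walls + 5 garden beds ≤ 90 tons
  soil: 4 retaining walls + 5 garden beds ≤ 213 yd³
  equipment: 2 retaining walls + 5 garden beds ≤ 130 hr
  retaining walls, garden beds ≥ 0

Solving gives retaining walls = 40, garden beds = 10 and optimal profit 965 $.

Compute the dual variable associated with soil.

0

Check each constraint at x*: stone 90/90 (tight); soil 210/213 (slack 3); equipment 130/130 (tight).
By complementary slackness, y = 0 for the non-binding constraint.
From A_Bᵀ y = c: 1·y_stone + 2·y_equipment = 13.5; 5·y_stone + 5·y_equipment = 42.5.
This yields shadow prices y_stone = 3.5, y_equipment = 5.
Shadow price of soil = 0.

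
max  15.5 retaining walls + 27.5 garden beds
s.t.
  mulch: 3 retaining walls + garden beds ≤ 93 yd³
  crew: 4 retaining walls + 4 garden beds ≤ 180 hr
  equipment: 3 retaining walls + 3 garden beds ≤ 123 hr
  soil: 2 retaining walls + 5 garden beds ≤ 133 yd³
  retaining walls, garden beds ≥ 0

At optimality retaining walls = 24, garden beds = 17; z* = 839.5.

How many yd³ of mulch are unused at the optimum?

mulch used = 3·24 + 1·17 = 89; slack = 93 − 89 = 4.

4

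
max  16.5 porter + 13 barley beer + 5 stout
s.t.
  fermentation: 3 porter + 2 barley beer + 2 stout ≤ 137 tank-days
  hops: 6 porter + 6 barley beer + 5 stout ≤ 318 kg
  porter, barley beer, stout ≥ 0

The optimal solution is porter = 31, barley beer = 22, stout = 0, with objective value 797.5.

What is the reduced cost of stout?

Both fermentation and hops are binding at x*.
From A_Bᵀ y = c: 3·y_fermentation + 6·y_hops = 16.5; 2·y_fermentation + 6·y_hops = 13.
This yields shadow prices y_fermentation = 3.5, y_hops = 1.
Reduced cost of stout: c₃ − yᵀa₃ = 5 − (3.5·2 + 1·5) = 5 − 12 = -7.

-7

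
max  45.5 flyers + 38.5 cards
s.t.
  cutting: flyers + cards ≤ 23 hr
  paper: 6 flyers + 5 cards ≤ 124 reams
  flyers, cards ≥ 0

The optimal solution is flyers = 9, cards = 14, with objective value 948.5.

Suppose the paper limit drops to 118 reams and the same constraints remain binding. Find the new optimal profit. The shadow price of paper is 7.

906.5

Δb = -6, so new z* = 948.5 + (7)·(-6) = 948.5 − 42 = 906.5.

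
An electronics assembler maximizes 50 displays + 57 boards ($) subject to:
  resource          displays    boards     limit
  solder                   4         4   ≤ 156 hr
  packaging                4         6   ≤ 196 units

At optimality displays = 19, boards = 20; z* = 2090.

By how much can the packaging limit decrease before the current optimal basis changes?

40

Binding constraints: solder, packaging. The basis is B = [[4,4],[4,6]] with det 8.
Per unit decrease in packaging, x* moves by d = (0.5, -0.5).
The basis stays optimal until boards reaches 0; allowable decrease = 40 units.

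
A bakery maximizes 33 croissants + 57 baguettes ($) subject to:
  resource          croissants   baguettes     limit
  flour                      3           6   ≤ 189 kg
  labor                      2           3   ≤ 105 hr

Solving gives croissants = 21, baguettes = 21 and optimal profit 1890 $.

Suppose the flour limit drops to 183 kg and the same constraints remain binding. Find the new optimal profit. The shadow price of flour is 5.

Δb = -6, so new z* = 1890 + (5)·(-6) = 1890 − 30 = 1860.

1860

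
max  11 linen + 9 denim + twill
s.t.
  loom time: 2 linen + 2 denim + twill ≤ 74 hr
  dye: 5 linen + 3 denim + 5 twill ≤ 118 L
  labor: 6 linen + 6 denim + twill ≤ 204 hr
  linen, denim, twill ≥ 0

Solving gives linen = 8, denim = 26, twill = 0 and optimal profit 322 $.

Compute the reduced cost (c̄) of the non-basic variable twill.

-5

Check each constraint at x*: loom time 68/74 (slack 6); dye 118/118 (tight); labor 204/204 (tight).
Since loom time is not tight, its dual is 0.
From A_Bᵀ y = c: 5·y_dye + 6·y_labor = 11; 3·y_dye + 6·y_labor = 9.
Solving: y_dye = 1, y_labor = 1.
Reduced cost of twill: c₃ − yᵀa₃ = 1 − (1·5 + 1·1) = 1 − 6 = -5.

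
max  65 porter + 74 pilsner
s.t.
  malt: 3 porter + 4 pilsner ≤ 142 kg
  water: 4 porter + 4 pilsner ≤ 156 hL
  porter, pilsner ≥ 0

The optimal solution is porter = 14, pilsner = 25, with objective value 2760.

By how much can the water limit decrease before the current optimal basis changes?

Binding constraints: malt, water. The basis is B = [[3,4],[4,4]] with det -4.
Per unit decrease in water, x* moves by d = (-1, 0.75).
The basis stays optimal until porter reaches 0; allowable decrease = 14 hL.

14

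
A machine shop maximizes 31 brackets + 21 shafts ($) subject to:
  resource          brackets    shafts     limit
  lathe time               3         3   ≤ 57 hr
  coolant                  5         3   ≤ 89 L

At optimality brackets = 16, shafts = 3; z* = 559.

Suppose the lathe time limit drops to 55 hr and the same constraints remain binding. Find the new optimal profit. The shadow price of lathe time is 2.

Δb = -2, so new z* = 559 + (2)·(-2) = 559 − 4 = 555.

555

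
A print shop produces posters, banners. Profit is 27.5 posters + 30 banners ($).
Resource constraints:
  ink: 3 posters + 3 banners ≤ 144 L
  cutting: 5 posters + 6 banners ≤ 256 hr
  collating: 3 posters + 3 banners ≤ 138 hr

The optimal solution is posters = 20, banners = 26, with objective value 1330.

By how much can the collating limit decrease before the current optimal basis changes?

10

Binding constraints: cutting, collating. The basis is B = [[5,6],[3,3]] with det -3.
Per unit decrease in collating, x* moves by d = (-2, 1.6667).
The basis stays optimal until posters reaches 0; allowable decrease = 10 hr.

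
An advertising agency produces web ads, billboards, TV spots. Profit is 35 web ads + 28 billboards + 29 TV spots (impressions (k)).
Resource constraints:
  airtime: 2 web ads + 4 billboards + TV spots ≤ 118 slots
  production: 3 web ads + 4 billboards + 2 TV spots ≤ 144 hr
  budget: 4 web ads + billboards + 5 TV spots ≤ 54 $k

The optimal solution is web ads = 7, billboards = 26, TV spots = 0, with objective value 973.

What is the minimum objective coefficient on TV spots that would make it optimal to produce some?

At the optimum: airtime uses 118 of 118 (binding); production uses 125 of 144 (slack = 19); budget uses 54 of 54 (binding).
By complementary slackness, y = 0 for the non-binding constraint.
Dual feasibility on the basic columns requires 2·y_airtime + 4·y_budget = 35, 4·y_airtime + 1·y_budget = 28.
Solving: y_airtime = 5.5, y_budget = 6.
TV spots enters the basis when its profit ≥ yᵀa₃ = 5.5·1 + 6·5 = 35.5.

35.5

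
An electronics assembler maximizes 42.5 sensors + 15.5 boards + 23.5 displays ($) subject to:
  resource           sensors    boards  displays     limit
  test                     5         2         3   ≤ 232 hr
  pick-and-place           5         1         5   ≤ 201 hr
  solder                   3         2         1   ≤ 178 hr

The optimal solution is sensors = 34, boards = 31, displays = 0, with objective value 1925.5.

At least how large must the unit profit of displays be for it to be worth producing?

28.5

Check each constraint at x*: test 232/232 (tight); pick-and-place 201/201 (tight); solder 164/178 (slack 14).
Slack constraints have shadow price 0 (complementary slackness).
The binding rows give the dual system: 5·y_test + 5·y_pick-and-place = 42.5 and 2·y_test + 1·y_pick-and-place = 15.5.
This yields shadow prices y_test = 7, y_pick-and-place = 1.5.
displays enters the basis when its profit ≥ yᵀa₃ = 7·3 + 1.5·5 = 28.5.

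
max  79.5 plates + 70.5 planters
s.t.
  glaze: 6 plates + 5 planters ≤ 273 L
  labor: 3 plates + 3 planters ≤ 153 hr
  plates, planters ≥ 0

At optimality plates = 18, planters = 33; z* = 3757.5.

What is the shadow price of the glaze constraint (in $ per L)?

Both glaze and labor are binding at x*.
Dual feasibility on the basic columns requires 6·y_glaze + 3·y_labor = 79.5, 5·y_glaze + 3·y_labor = 70.5.
This yields shadow prices y_glaze = 9, y_labor = 8.5.
Shadow price of glaze = 9.

9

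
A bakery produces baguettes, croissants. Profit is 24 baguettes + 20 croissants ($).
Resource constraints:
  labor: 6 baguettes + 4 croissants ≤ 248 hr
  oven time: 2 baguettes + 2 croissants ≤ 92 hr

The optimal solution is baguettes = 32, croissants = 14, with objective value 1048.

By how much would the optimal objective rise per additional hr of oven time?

6

Both labor and oven time are binding at x*.
The binding rows give the dual system: 6·y_labor + 2·y_oven time = 24 and 4·y_labor + 2·y_oven time = 20.
This yields shadow prices y_labor = 2, y_oven time = 6.
Shadow price of oven time = 6.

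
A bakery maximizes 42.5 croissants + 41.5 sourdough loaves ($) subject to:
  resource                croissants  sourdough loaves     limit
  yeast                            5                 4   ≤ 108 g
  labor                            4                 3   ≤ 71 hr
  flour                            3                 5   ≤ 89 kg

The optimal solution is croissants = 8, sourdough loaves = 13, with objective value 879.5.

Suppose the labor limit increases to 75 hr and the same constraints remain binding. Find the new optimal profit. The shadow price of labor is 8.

911.5

Δb = 4, so new z* = 879.5 + (8)·(4) = 879.5 + 32 = 911.5.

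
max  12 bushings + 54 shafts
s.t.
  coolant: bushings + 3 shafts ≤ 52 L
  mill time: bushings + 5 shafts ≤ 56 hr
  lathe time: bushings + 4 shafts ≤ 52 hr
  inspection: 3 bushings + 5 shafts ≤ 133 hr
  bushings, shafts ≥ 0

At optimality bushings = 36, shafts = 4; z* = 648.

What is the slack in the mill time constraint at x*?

mill time used = 1·36 + 5·4 = 56; slack = 56 − 56 = 0.

0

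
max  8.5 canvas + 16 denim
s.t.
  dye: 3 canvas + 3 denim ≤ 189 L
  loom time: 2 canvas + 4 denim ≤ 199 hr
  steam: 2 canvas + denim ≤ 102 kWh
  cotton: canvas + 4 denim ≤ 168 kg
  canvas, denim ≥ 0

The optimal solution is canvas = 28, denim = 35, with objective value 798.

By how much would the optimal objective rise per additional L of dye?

Binding: dye and cotton. Non-binding: loom time (3 unused), steam (11 unused).
By complementary slackness, y = 0 for the non-binding constraints.
From A_Bᵀ y = c: 3·y_dye + 1·y_cotton = 8.5; 3·y_dye + 4·y_cotton = 16.
→ y_dye = 2 and y_cotton = 2.5.
Shadow price of dye = 2.

2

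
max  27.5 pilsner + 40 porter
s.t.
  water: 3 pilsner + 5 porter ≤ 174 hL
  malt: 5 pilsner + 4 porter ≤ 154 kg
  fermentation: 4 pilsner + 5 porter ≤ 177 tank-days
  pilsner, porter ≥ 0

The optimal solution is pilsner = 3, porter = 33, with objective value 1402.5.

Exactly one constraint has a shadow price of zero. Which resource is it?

water: 174/174 (binding)
malt: 147/154 (slack 7)
fermentation: 177/177 (binding)
By complementary slackness, a constraint with positive slack has shadow price 0 → malt.

malt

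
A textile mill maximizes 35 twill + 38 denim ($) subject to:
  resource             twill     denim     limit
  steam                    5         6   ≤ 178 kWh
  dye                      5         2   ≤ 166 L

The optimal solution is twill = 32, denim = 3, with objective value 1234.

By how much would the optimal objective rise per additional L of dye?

1

Both steam and dye are binding at x*.
The binding rows give the dual system: 5·y_steam + 5·y_dye = 35 and 6·y_steam + 2·y_dye = 38.
→ y_steam = 6 and y_dye = 1.
Shadow price of dye = 1.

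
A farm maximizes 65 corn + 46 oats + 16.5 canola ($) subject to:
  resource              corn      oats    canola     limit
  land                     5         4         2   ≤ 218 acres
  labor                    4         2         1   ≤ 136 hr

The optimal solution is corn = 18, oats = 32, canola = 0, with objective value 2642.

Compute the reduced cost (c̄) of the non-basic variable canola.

-6.5

Both land and labor are binding at x*.
The binding rows give the dual system: 5·y_land + 4·y_labor = 65 and 4·y_land + 2·y_labor = 46.
→ y_land = 9 and y_labor = 5.
Reduced cost of canola: c₃ − yᵀa₃ = 16.5 − (9·2 + 5·1) = 16.5 − 23 = -6.5.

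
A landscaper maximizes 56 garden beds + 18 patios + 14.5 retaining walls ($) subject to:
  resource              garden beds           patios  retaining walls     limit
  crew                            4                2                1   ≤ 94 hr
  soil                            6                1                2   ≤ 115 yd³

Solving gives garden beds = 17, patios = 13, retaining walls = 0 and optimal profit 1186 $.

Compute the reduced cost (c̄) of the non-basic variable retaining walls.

Both crew and soil are binding at x*.
The binding rows give the dual system: 4·y_crew + 6·y_soil = 56 and 2·y_crew + 1·y_soil = 18.
Solving: y_crew = 6.5, y_soil = 5.
Reduced cost of retaining walls: c₃ − yᵀa₃ = 14.5 − (6.5·1 + 5·2) = 14.5 − 16.5 = -2.

-2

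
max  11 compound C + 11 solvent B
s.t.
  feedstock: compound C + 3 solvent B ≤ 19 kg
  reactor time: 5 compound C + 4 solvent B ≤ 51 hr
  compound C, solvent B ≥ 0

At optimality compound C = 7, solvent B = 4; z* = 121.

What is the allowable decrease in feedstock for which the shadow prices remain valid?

8.8

Binding constraints: feedstock, reactor time. The basis is B = [[1,3],[5,4]] with det -11.
Per unit decrease in feedstock, x* moves by d = (0.3636, -0.4545).
The basis stays optimal until solvent B reaches 0; allowable decrease = 8.8 kg.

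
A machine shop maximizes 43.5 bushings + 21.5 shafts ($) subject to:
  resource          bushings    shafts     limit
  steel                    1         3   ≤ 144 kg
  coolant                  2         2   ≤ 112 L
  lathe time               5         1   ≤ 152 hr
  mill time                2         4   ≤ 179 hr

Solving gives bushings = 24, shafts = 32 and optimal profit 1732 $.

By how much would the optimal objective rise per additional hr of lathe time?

Check each constraint at x*: steel 120/144 (slack 24); coolant 112/112 (tight); lathe time 152/152 (tight); mill time 176/179 (slack 3).
By complementary slackness, y = 0 for the non-binding constraints.
The binding rows give the dual system: 2·y_coolant + 5·y_lathe time = 43.5 and 2·y_coolant + 1·y_lathe time = 21.5.
Solving: y_coolant = 8, y_lathe time = 5.5.
Shadow price of lathe time = 5.5.

5.5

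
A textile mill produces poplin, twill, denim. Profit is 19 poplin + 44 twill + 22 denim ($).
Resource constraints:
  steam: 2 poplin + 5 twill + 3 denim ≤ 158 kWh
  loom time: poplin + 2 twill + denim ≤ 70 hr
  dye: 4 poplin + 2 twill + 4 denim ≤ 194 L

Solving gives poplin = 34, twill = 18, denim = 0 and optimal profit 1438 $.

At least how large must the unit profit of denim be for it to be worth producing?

25

Check each constraint at x*: steam 158/158 (tight); loom time 70/70 (tight); dye 172/194 (slack 22).
Slack constraints have shadow price 0 (complementary slackness).
From A_Bᵀ y = c: 2·y_steam + 1·y_loom time = 19; 5·y_steam + 2·y_loom time = 44.
→ y_steam = 6 and y_loom time = 7.
denim enters the basis when its profit ≥ yᵀa₃ = 6·3 + 7·1 = 25.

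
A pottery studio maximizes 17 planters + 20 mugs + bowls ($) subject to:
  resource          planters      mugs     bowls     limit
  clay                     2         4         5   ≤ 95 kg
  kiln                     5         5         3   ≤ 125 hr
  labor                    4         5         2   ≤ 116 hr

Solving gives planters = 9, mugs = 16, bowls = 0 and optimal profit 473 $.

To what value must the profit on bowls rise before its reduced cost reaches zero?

9

At the optimum: clay uses 82 of 95 (slack = 13); kiln uses 125 of 125 (binding); labor uses 116 of 116 (binding).
Since clay is not tight, its dual is 0.
Dual feasibility on the basic columns requires 5·y_kiln + 4·y_labor = 17, 5·y_kiln + 5·y_labor = 20.
Solving: y_kiln = 1, y_labor = 3.
bowls enters the basis when its profit ≥ yᵀa₃ = 1·3 + 3·2 = 9.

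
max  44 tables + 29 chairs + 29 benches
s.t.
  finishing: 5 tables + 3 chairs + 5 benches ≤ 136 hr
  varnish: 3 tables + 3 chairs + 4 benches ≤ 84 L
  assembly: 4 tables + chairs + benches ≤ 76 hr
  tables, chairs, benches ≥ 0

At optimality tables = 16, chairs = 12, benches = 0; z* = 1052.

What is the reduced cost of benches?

-8

Check each constraint at x*: finishing 116/136 (slack 20); varnish 84/84 (tight); assembly 76/76 (tight).
By complementary slackness, y = 0 for the non-binding constraint.
The binding rows give the dual system: 3·y_varnish + 4·y_assembly = 44 and 3·y_varnish + 1·y_assembly = 29.
Solving: y_varnish = 8, y_assembly = 5.
Reduced cost of benches: c₃ − yᵀa₃ = 29 − (8·4 + 5·1) = 29 − 37 = -8.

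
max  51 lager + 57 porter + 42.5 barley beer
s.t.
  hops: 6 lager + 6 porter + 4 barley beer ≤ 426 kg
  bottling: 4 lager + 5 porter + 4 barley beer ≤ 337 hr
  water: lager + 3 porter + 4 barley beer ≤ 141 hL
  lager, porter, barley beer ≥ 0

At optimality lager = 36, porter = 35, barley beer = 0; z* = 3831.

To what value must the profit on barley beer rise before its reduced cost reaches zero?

44

At the optimum: hops uses 426 of 426 (binding); bottling uses 319 of 337 (slack = 18); water uses 141 of 141 (binding).
Slack constraints have shadow price 0 (complementary slackness).
The binding rows give the dual system: 6·y_hops + 1·y_water = 51 and 6·y_hops + 3·y_water = 57.
→ y_hops = 8 and y_water = 3.
barley beer enters the basis when its profit ≥ yᵀa₃ = 8·4 + 3·4 = 44.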